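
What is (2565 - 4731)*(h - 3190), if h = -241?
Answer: 7431546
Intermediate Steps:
(2565 - 4731)*(h - 3190) = (2565 - 4731)*(-241 - 3190) = -2166*(-3431) = 7431546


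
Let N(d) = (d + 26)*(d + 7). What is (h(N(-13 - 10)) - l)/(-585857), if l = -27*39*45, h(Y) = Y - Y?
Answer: -47385/585857 ≈ -0.080881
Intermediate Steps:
N(d) = (7 + d)*(26 + d) (N(d) = (26 + d)*(7 + d) = (7 + d)*(26 + d))
h(Y) = 0
l = -47385 (l = -1053*45 = -47385)
(h(N(-13 - 10)) - l)/(-585857) = (0 - 1*(-47385))/(-585857) = (0 + 47385)*(-1/585857) = 47385*(-1/585857) = -47385/585857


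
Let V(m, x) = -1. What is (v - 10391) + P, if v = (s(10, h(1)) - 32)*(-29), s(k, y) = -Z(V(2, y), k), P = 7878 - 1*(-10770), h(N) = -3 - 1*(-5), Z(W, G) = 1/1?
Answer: 9214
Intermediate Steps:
Z(W, G) = 1
h(N) = 2 (h(N) = -3 + 5 = 2)
P = 18648 (P = 7878 + 10770 = 18648)
s(k, y) = -1 (s(k, y) = -1*1 = -1)
v = 957 (v = (-1 - 32)*(-29) = -33*(-29) = 957)
(v - 10391) + P = (957 - 10391) + 18648 = -9434 + 18648 = 9214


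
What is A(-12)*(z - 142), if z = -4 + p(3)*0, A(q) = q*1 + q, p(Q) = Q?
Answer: 3504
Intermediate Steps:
A(q) = 2*q (A(q) = q + q = 2*q)
z = -4 (z = -4 + 3*0 = -4 + 0 = -4)
A(-12)*(z - 142) = (2*(-12))*(-4 - 142) = -24*(-146) = 3504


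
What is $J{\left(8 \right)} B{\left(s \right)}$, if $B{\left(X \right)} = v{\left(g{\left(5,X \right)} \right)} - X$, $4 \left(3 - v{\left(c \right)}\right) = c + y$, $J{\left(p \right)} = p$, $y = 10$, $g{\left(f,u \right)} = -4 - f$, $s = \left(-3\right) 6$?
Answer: $166$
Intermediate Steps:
$s = -18$
$v{\left(c \right)} = \frac{1}{2} - \frac{c}{4}$ ($v{\left(c \right)} = 3 - \frac{c + 10}{4} = 3 - \frac{10 + c}{4} = 3 - \left(\frac{5}{2} + \frac{c}{4}\right) = \frac{1}{2} - \frac{c}{4}$)
$B{\left(X \right)} = \frac{11}{4} - X$ ($B{\left(X \right)} = \left(\frac{1}{2} - \frac{-4 - 5}{4}\right) - X = \left(\frac{1}{2} - - \frac{9}{4}\right) - X = \left(\frac{1}{2} + \frac{9}{4}\right) - X = \frac{11}{4} - X$)
$J{\left(8 \right)} B{\left(s \right)} = 8 \left(\frac{11}{4} - -18\right) = 8 \left(\frac{11}{4} + 18\right) = 8 \cdot \frac{83}{4} = 166$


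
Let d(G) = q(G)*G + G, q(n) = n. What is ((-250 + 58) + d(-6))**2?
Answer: 26244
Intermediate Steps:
d(G) = G + G**2 (d(G) = G*G + G = G**2 + G = G + G**2)
((-250 + 58) + d(-6))**2 = ((-250 + 58) - 6*(1 - 6))**2 = (-192 - 6*(-5))**2 = (-192 + 30)**2 = (-162)**2 = 26244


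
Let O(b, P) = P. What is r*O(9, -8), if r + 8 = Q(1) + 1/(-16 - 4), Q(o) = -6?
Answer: 562/5 ≈ 112.40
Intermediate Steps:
r = -281/20 (r = -8 + (-6 + 1/(-16 - 4)) = -8 + (-6 + 1/(-20)) = -8 + (-6 - 1/20) = -8 - 121/20 = -281/20 ≈ -14.050)
r*O(9, -8) = -281/20*(-8) = 562/5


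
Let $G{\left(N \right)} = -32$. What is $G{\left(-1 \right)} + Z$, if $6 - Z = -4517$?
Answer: $4491$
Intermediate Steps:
$Z = 4523$ ($Z = 6 - -4517 = 6 + 4517 = 4523$)
$G{\left(-1 \right)} + Z = -32 + 4523 = 4491$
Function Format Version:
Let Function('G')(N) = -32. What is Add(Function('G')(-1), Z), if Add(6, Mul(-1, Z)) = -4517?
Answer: 4491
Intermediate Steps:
Z = 4523 (Z = Add(6, Mul(-1, -4517)) = Add(6, 4517) = 4523)
Add(Function('G')(-1), Z) = Add(-32, 4523) = 4491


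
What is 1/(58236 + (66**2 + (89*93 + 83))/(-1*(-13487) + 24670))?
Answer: 38157/2222123768 ≈ 1.7171e-5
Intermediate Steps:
1/(58236 + (66**2 + (89*93 + 83))/(-1*(-13487) + 24670)) = 1/(58236 + (4356 + (8277 + 83))/(13487 + 24670)) = 1/(58236 + (4356 + 8360)/38157) = 1/(58236 + 12716*(1/38157)) = 1/(58236 + 12716/38157) = 1/(2222123768/38157) = 38157/2222123768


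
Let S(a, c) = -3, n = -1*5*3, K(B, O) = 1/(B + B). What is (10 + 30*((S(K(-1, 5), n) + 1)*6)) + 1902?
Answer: 1552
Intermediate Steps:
K(B, O) = 1/(2*B)
n = -15 (n = -5*3 = -15)
(10 + 30*((S(K(-1, 5), n) + 1)*6)) + 1902 = (10 + 30*((-3 + 1)*6)) + 1902 = (10 + 30*(-2*6)) + 1902 = (10 + 30*(-12)) + 1902 = (10 - 360) + 1902 = -350 + 1902 = 1552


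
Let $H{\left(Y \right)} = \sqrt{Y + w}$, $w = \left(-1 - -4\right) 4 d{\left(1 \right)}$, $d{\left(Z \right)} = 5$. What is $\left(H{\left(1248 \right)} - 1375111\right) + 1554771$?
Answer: $179660 + 2 \sqrt{327} \approx 1.797 \cdot 10^{5}$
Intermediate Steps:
$w = 60$ ($w = \left(-1 - -4\right) 4 \cdot 5 = \left(-1 + 4\right) 4 \cdot 5 = 3 \cdot 4 \cdot 5 = 12 \cdot 5 = 60$)
$H{\left(Y \right)} = \sqrt{60 + Y}$ ($H{\left(Y \right)} = \sqrt{Y + 60} = \sqrt{60 + Y}$)
$\left(H{\left(1248 \right)} - 1375111\right) + 1554771 = \left(\sqrt{60 + 1248} - 1375111\right) + 1554771 = \left(\sqrt{1308} - 1375111\right) + 1554771 = \left(2 \sqrt{327} - 1375111\right) + 1554771 = \left(-1375111 + 2 \sqrt{327}\right) + 1554771 = 179660 + 2 \sqrt{327}$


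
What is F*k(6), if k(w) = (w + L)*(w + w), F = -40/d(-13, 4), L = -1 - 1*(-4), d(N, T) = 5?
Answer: -864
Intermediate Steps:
L = 3 (L = -1 + 4 = 3)
F = -8 (F = -40/5 = -40*1/5 = -8)
k(w) = 2*w*(3 + w) (k(w) = (w + 3)*(w + w) = (3 + w)*(2*w) = 2*w*(3 + w))
F*k(6) = -16*6*(3 + 6) = -16*6*9 = -8*108 = -864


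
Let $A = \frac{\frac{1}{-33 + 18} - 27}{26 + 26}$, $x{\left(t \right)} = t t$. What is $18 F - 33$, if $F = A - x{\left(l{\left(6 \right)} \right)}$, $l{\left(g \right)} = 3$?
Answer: $- \frac{13284}{65} \approx -204.37$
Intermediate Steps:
$x{\left(t \right)} = t^{2}$
$A = - \frac{203}{390}$ ($A = \frac{\frac{1}{-15} - 27}{52} = \left(- \frac{1}{15} - 27\right) \frac{1}{52} = \left(- \frac{406}{15}\right) \frac{1}{52} = - \frac{203}{390} \approx -0.52051$)
$F = - \frac{3713}{390}$ ($F = - \frac{203}{390} - 3^{2} = - \frac{203}{390} - 9 = - \frac{3713}{390} \approx -9.5205$)
$18 F - 33 = 18 \left(- \frac{3713}{390}\right) - 33 = - \frac{11139}{65} - 33 = - \frac{13284}{65}$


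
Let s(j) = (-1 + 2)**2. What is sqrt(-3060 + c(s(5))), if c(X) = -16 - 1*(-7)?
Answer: 3*I*sqrt(341) ≈ 55.399*I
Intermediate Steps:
s(j) = 1 (s(j) = 1**2 = 1)
c(X) = -9 (c(X) = -16 + 7 = -9)
sqrt(-3060 + c(s(5))) = sqrt(-3060 - 9) = sqrt(-3069) = 3*I*sqrt(341)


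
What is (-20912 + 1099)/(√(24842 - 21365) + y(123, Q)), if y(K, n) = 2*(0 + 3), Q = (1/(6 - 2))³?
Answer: 39626/1147 - 19813*√3477/3441 ≈ -304.97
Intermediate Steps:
Q = 1/64 (Q = (1/4)³ = (¼)³ = 1/64 ≈ 0.015625)
y(K, n) = 6 (y(K, n) = 2*3 = 6)
(-20912 + 1099)/(√(24842 - 21365) + y(123, Q)) = (-20912 + 1099)/(√(24842 - 21365) + 6) = -19813/(√3477 + 6) = -19813/(6 + √3477)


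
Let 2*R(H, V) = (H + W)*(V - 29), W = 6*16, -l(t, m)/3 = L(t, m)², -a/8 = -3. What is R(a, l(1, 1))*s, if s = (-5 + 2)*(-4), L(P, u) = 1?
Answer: -23040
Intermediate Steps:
a = 24 (a = -8*(-3) = 24)
l(t, m) = -3 (l(t, m) = -3*1² = -3*1 = -3)
s = 12 (s = -3*(-4) = 12)
W = 96
R(H, V) = (-29 + V)*(96 + H)/2 (R(H, V) = ((H + 96)*(V - 29))/2 = ((96 + H)*(-29 + V))/2 = ((-29 + V)*(96 + H))/2 = (-29 + V)*(96 + H)/2)
R(a, l(1, 1))*s = (-1392 + 48*(-3) - 29/2*24 + (½)*24*(-3))*12 = (-1392 - 144 - 348 - 36)*12 = -1920*12 = -23040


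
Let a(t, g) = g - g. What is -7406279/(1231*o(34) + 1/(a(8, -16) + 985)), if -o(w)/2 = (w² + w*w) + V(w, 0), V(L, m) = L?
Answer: 7295184815/5689214219 ≈ 1.2823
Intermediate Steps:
a(t, g) = 0
o(w) = -4*w² - 2*w (o(w) = -2*((w² + w*w) + w) = -2*((w² + w²) + w) = -2*(2*w² + w) = -2*(w + 2*w²) = -4*w² - 2*w)
-7406279/(1231*o(34) + 1/(a(8, -16) + 985)) = -7406279/(1231*(2*34*(-1 - 2*34)) + 1/(0 + 985)) = -7406279/(1231*(2*34*(-1 - 68)) + 1/985) = -7406279/(1231*(2*34*(-69)) + 1/985) = -7406279/(1231*(-4692) + 1/985) = -7406279/(-5775852 + 1/985) = -7406279/(-5689214219/985) = -7406279*(-985/5689214219) = 7295184815/5689214219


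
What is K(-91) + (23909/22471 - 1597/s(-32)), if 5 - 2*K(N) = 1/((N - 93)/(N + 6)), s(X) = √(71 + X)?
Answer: 1198339/359536 - 1597*√39/39 ≈ -252.39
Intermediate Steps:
K(N) = 5/2 - (6 + N)/(2*(-93 + N)) (K(N) = 5/2 - (N + 6)/(N - 93)/2 = 5/2 - (6 + N)/(-93 + N)/2 = 5/2 - (6 + N)/(2*(-93 + N)))
K(-91) + (23909/22471 - 1597/s(-32)) = (-471 + 4*(-91))/(2*(-93 - 91)) + (23909/22471 - 1597/√(71 - 32)) = (½)*(-471 - 364)/(-184) + (23909*(1/22471) - 1597*√39/39) = (½)*(-1/184)*(-835) + (23909/22471 - 1597*√39/39) = 835/368 + (23909/22471 - 1597*√39/39) = 1198339/359536 - 1597*√39/39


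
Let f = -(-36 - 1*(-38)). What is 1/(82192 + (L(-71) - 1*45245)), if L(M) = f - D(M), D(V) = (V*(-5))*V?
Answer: 1/62150 ≈ 1.6090e-5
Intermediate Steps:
f = -2 (f = -(-36 + 38) = -1*2 = -2)
D(V) = -5*V**2 (D(V) = (-5*V)*V = -5*V**2)
L(M) = -2 + 5*M**2 (L(M) = -2 - (-5)*M**2 = -2 + 5*M**2)
1/(82192 + (L(-71) - 1*45245)) = 1/(82192 + ((-2 + 5*(-71)**2) - 1*45245)) = 1/(82192 + ((-2 + 5*5041) - 45245)) = 1/(82192 + ((-2 + 25205) - 45245)) = 1/(82192 + (25203 - 45245)) = 1/(82192 - 20042) = 1/62150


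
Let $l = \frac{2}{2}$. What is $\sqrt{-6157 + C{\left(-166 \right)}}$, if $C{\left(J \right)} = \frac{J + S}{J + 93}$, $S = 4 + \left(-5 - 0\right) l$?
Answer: $\frac{i \sqrt{32798462}}{73} \approx 78.452 i$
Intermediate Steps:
$l = 1$ ($l = 2 \cdot \frac{1}{2} = 1$)
$S = -1$ ($S = 4 + \left(-5 - 0\right) 1 = 4 + \left(-5 + 0\right) 1 = 4 - 5 = -1$)
$C{\left(J \right)} = \frac{-1 + J}{93 + J}$ ($C{\left(J \right)} = \frac{J - 1}{J + 93} = \frac{-1 + J}{93 + J}$)
$\sqrt{-6157 + C{\left(-166 \right)}} = \sqrt{-6157 + \frac{-1 - 166}{93 - 166}} = \sqrt{-6157 + \frac{1}{-73} \left(-167\right)} = \sqrt{-6157 - - \frac{167}{73}} = \sqrt{-6157 + \frac{167}{73}} = \sqrt{- \frac{449294}{73}} = \frac{i \sqrt{32798462}}{73}$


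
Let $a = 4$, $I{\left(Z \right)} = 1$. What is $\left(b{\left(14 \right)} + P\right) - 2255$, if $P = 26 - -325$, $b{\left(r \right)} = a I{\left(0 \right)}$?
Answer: $-1900$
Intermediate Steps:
$b{\left(r \right)} = 4$ ($b{\left(r \right)} = 4 \cdot 1 = 4$)
$P = 351$ ($P = 26 + 325 = 351$)
$\left(b{\left(14 \right)} + P\right) - 2255 = \left(4 + 351\right) - 2255 = 355 - 2255 = -1900$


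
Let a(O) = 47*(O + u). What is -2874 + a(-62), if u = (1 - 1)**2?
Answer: -5788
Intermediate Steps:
u = 0 (u = 0**2 = 0)
a(O) = 47*O (a(O) = 47*(O + 0) = 47*O)
-2874 + a(-62) = -2874 + 47*(-62) = -2874 - 2914 = -5788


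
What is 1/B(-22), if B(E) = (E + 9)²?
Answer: 1/169 ≈ 0.0059172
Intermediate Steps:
B(E) = (9 + E)²
1/B(-22) = 1/((9 - 22)²) = 1/((-13)²) = 1/169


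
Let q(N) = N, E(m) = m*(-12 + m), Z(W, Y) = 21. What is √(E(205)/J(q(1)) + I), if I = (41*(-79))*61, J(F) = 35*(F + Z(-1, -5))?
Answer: 3*I*√520507218/154 ≈ 444.44*I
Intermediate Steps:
J(F) = 735 + 35*F (J(F) = 35*(F + 21) = 35*(21 + F) = 735 + 35*F)
I = -197579 (I = -3239*61 = -197579)
√(E(205)/J(q(1)) + I) = √((205*(-12 + 205))/(735 + 35*1) - 197579) = √((205*193)/(735 + 35) - 197579) = √(39565/770 - 197579) = √(39565*(1/770) - 197579) = √(7913/154 - 197579) = √(-30419253/154) = 3*I*√520507218/154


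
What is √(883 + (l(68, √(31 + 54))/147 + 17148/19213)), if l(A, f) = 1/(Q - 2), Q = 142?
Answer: √705057469412409645/28243110 ≈ 29.730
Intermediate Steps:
l(A, f) = 1/140 (l(A, f) = 1/(142 - 2) = 1/140)
√(883 + (l(68, √(31 + 54))/147 + 17148/19213)) = √(883 + ((1/140)/147 + 17148/19213)) = √(883 + ((1/140)*(1/147) + 17148*(1/19213))) = √(883 + (1/20580 + 17148/19213)) = √(883 + 352925053/395403540) = √(349494250873/395403540) = √705057469412409645/28243110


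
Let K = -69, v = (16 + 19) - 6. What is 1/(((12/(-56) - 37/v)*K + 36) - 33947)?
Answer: -406/13726121 ≈ -2.9579e-5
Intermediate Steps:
v = 29 (v = 35 - 6 = 29)
1/(((12/(-56) - 37/v)*K + 36) - 33947) = 1/(((12/(-56) - 37/29)*(-69) + 36) - 33947) = 1/(((12*(-1/56) - 37*1/29)*(-69) + 36) - 33947) = 1/(((-3/14 - 37/29)*(-69) + 36) - 33947) = 1/((-605/406*(-69) + 36) - 33947) = 1/((41745/406 + 36) - 33947) = 1/(56361/406 - 33947) = 1/(-13726121/406) = -406/13726121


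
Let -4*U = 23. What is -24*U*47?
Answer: 6486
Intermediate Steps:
U = -23/4 (U = -1/4*23 = -23/4 ≈ -5.7500)
-24*U*47 = -24*(-23/4)*47 = 138*47 = 6486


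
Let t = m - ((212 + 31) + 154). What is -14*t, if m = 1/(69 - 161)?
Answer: 255675/46 ≈ 5558.1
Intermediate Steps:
m = -1/92 (m = 1/(-92) = -1/92 ≈ -0.010870)
t = -36525/92 (t = -1/92 - ((212 + 31) + 154) = -1/92 - (243 + 154) = -1/92 - 1*397 = -1/92 - 397 = -36525/92 ≈ -397.01)
-14*t = -14*(-36525/92) = 255675/46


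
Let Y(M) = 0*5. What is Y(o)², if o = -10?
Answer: 0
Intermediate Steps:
Y(M) = 0
Y(o)² = 0² = 0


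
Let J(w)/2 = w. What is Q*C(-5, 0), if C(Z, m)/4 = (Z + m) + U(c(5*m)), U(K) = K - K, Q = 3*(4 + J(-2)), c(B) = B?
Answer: 0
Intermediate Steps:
J(w) = 2*w
Q = 0 (Q = 3*(4 + 2*(-2)) = 3*(4 - 4) = 3*0 = 0)
U(K) = 0
C(Z, m) = 4*Z + 4*m (C(Z, m) = 4*((Z + m) + 0) = 4*(Z + m) = 4*Z + 4*m)
Q*C(-5, 0) = 0*(4*(-5) + 4*0) = 0*(-20 + 0) = 0*(-20) = 0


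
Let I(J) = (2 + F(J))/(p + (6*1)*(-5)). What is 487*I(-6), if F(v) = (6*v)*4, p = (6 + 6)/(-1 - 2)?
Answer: 34577/17 ≈ 2033.9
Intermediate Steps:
p = -4 (p = 12/(-3) = 12*(-1/3) = -4)
F(v) = 24*v
I(J) = -1/17 - 12*J/17 (I(J) = (2 + 24*J)/(-4 + (6*1)*(-5)) = (2 + 24*J)/(-4 + 6*(-5)) = (2 + 24*J)/(-4 - 30) = (2 + 24*J)/(-34) = (2 + 24*J)*(-1/34) = -1/17 - 12*J/17)
487*I(-6) = 487*(-1/17 - 12/17*(-6)) = 487*(-1/17 + 72/17) = 487*(71/17) = 34577/17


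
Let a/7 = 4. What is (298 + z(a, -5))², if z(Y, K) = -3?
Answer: 87025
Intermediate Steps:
a = 28 (a = 7*4 = 28)
(298 + z(a, -5))² = (298 - 3)² = 295² = 87025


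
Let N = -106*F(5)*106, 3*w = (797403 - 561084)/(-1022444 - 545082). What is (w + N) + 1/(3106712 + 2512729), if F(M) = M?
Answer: -494868707121888247/8808619872966 ≈ -56180.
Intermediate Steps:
w = -78773/1567526 (w = ((797403 - 561084)/(-1022444 - 545082))/3 = (236319/(-1567526))/3 = (236319*(-1/1567526))/3 = (⅓)*(-236319/1567526) = -78773/1567526 ≈ -0.050253)
N = -56180 (N = -106*5*106 = -530*106 = -56180)
(w + N) + 1/(3106712 + 2512729) = (-78773/1567526 - 56180) + 1/(3106712 + 2512729) = -88063689453/1567526 + 1/5619441 = -494868707121888247/8808619872966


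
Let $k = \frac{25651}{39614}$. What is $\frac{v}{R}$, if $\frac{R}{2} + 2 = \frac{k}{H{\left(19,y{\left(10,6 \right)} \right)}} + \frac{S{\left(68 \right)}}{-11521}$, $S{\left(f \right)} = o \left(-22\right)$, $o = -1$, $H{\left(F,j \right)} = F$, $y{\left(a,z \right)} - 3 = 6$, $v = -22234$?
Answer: $\frac{96400676249362}{17063963453} \approx 5649.4$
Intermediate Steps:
$y{\left(a,z \right)} = 9$ ($y{\left(a,z \right)} = 3 + 6 = 9$)
$S{\left(f \right)} = 22$ ($S{\left(f \right)} = \left(-1\right) \left(-22\right) = 22$)
$k = \frac{25651}{39614}$ ($k = 25651 \cdot \frac{1}{39614} = \frac{25651}{39614} \approx 0.64752$)
$R = - \frac{17063963453}{4335732493}$ ($R = -4 + 2 \left(\frac{25651}{39614 \cdot 19} + \frac{22}{-11521}\right) = -4 + 2 \left(\frac{25651}{39614} \cdot \frac{1}{19} + 22 \left(- \frac{1}{11521}\right)\right) = -4 + 2 \left(\frac{25651}{752666} - \frac{22}{11521}\right) = -4 + 2 \cdot \frac{278966519}{8671464986} = -4 + \frac{278966519}{4335732493} = - \frac{17063963453}{4335732493} \approx -3.9357$)
$\frac{v}{R} = - \frac{22234}{- \frac{17063963453}{4335732493}} = \left(-22234\right) \left(- \frac{4335732493}{17063963453}\right) = \frac{96400676249362}{17063963453}$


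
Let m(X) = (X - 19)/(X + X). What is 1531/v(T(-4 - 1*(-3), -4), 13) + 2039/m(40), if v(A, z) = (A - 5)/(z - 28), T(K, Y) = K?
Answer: 486995/42 ≈ 11595.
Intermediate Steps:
v(A, z) = (-5 + A)/(-28 + z)
m(X) = (-19 + X)/(2*X) (m(X) = (-19 + X)/((2*X)) = (-19 + X)*(1/(2*X)) = (-19 + X)/(2*X))
1531/v(T(-4 - 1*(-3), -4), 13) + 2039/m(40) = 1531/(((-5 + (-4 - 1*(-3)))/(-28 + 13))) + 2039/(((½)*(-19 + 40)/40)) = 1531/(((-5 + (-4 + 3))/(-15))) + 2039/(((½)*(1/40)*21)) = 1531/((-(-5 - 1)/15)) + 2039/(21/80) = 1531/((-1/15*(-6))) + 2039*(80/21) = 1531/(⅖) + 163120/21 = 1531*(5/2) + 163120/21 = 7655/2 + 163120/21 = 486995/42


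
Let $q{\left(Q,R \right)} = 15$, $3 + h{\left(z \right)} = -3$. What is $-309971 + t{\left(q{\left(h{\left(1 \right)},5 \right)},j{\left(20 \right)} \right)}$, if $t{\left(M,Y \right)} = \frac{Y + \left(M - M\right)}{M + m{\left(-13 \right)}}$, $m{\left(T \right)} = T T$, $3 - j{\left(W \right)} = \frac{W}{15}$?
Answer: $- \frac{171103987}{552} \approx -3.0997 \cdot 10^{5}$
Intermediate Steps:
$j{\left(W \right)} = 3 - \frac{W}{15}$
$h{\left(z \right)} = -6$ ($h{\left(z \right)} = -3 - 3 = -6$)
$m{\left(T \right)} = T^{2}$
$t{\left(M,Y \right)} = \frac{Y}{169 + M}$ ($t{\left(M,Y \right)} = \frac{Y + \left(M - M\right)}{M + \left(-13\right)^{2}} = \frac{Y + 0}{M + 169} = \frac{Y}{169 + M}$)
$-309971 + t{\left(q{\left(h{\left(1 \right)},5 \right)},j{\left(20 \right)} \right)} = -309971 + \frac{3 - \frac{4}{3}}{169 + 15} = -309971 + \frac{3 - \frac{4}{3}}{184} = -309971 + \frac{5}{3} \cdot \frac{1}{184} = -309971 + \frac{5}{552} = - \frac{171103987}{552}$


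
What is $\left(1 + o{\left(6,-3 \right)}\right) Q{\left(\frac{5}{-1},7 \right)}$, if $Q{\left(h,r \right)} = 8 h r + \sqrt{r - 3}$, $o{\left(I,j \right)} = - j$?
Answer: $-1112$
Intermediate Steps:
$Q{\left(h,r \right)} = \sqrt{-3 + r} + 8 h r$ ($Q{\left(h,r \right)} = 8 h r + \sqrt{-3 + r} = \sqrt{-3 + r} + 8 h r$)
$\left(1 + o{\left(6,-3 \right)}\right) Q{\left(\frac{5}{-1},7 \right)} = \left(1 - -3\right) \left(\sqrt{-3 + 7} + 8 \frac{5}{-1} \cdot 7\right) = \left(1 + 3\right) \left(\sqrt{4} + 8 \cdot 5 \left(-1\right) 7\right) = 4 \left(2 + 8 \left(-5\right) 7\right) = 4 \left(2 - 280\right) = 4 \left(-278\right) = -1112$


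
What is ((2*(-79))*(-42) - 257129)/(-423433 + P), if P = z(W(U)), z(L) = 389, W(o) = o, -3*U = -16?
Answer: 250493/423044 ≈ 0.59212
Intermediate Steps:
U = 16/3 (U = -⅓*(-16) = 16/3 ≈ 5.3333)
P = 389
((2*(-79))*(-42) - 257129)/(-423433 + P) = ((2*(-79))*(-42) - 257129)/(-423433 + 389) = (-158*(-42) - 257129)/(-423044) = (6636 - 257129)*(-1/423044) = -250493*(-1/423044) = 250493/423044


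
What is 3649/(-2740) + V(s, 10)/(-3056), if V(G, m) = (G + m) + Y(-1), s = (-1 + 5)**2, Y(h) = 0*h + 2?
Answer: -350877/261670 ≈ -1.3409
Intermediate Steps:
Y(h) = 2 (Y(h) = 0 + 2 = 2)
s = 16 (s = 4**2 = 16)
V(G, m) = 2 + G + m (V(G, m) = (G + m) + 2 = 2 + G + m)
3649/(-2740) + V(s, 10)/(-3056) = 3649/(-2740) + (2 + 16 + 10)/(-3056) = 3649*(-1/2740) + 28*(-1/3056) = -3649/2740 - 7/764 = -350877/261670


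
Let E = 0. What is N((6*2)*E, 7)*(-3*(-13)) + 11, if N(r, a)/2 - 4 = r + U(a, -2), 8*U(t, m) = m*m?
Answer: 362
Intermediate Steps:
U(t, m) = m**2/8 (U(t, m) = (m*m)/8 = m**2/8)
N(r, a) = 9 + 2*r (N(r, a) = 8 + 2*(r + (1/8)*(-2)**2) = 8 + 2*(r + (1/8)*4) = 8 + 2*(r + 1/2) = 8 + 2*(1/2 + r) = 8 + (1 + 2*r) = 9 + 2*r)
N((6*2)*E, 7)*(-3*(-13)) + 11 = (9 + 2*((6*2)*0))*(-3*(-13)) + 11 = (9 + 2*(12*0))*39 + 11 = (9 + 2*0)*39 + 11 = (9 + 0)*39 + 11 = 9*39 + 11 = 351 + 11 = 362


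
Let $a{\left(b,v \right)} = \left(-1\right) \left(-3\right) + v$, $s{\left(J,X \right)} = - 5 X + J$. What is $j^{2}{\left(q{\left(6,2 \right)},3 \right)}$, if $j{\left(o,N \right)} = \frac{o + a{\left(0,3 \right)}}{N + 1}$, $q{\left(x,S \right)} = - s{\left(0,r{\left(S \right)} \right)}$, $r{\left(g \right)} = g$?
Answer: $16$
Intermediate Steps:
$s{\left(J,X \right)} = J - 5 X$
$a{\left(b,v \right)} = 3 + v$
$q{\left(x,S \right)} = 5 S$ ($q{\left(x,S \right)} = - (0 - 5 S) = - \left(-5\right) S = 5 S$)
$j{\left(o,N \right)} = \frac{6 + o}{1 + N}$ ($j{\left(o,N \right)} = \frac{o + \left(3 + 3\right)}{N + 1} = \frac{o + 6}{1 + N} = \frac{6 + o}{1 + N}$)
$j^{2}{\left(q{\left(6,2 \right)},3 \right)} = \left(\frac{6 + 5 \cdot 2}{1 + 3}\right)^{2} = \left(\frac{6 + 10}{4}\right)^{2} = \left(\frac{1}{4} \cdot 16\right)^{2} = 4^{2} = 16$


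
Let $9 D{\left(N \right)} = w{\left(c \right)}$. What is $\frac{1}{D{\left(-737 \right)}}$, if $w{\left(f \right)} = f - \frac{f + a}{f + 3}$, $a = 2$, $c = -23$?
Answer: $- \frac{180}{481} \approx -0.37422$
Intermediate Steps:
$w{\left(f \right)} = f - \frac{2 + f}{3 + f}$ ($w{\left(f \right)} = f - \frac{f + 2}{f + 3} = f - \frac{2 + f}{3 + f}$)
$D{\left(N \right)} = - \frac{481}{180}$ ($D{\left(N \right)} = \frac{\frac{1}{3 - 23} \left(-2 + \left(-23\right)^{2} + 2 \left(-23\right)\right)}{9} = \frac{\frac{1}{-20} \left(-2 + 529 - 46\right)}{9} = \frac{\left(- \frac{1}{20}\right) 481}{9} = \frac{1}{9} \left(- \frac{481}{20}\right) = - \frac{481}{180}$)
$\frac{1}{D{\left(-737 \right)}} = \frac{1}{- \frac{481}{180}} = - \frac{180}{481}$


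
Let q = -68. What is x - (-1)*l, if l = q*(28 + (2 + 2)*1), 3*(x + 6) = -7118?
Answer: -13664/3 ≈ -4554.7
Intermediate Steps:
x = -7136/3 (x = -6 + (⅓)*(-7118) = -6 - 7118/3 = -7136/3 ≈ -2378.7)
l = -2176 (l = -68*(28 + (2 + 2)*1) = -68*(28 + 4*1) = -68*(28 + 4) = -68*32 = -2176)
x - (-1)*l = -7136/3 - (-1)*(-2176) = -7136/3 - 1*2176 = -7136/3 - 2176 = -13664/3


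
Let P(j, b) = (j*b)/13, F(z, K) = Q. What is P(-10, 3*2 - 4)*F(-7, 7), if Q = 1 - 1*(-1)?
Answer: -40/13 ≈ -3.0769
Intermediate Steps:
Q = 2 (Q = 1 + 1 = 2)
F(z, K) = 2
P(j, b) = b*j/13 (P(j, b) = (b*j)*(1/13) = b*j/13)
P(-10, 3*2 - 4)*F(-7, 7) = ((1/13)*(3*2 - 4)*(-10))*2 = ((1/13)*(6 - 4)*(-10))*2 = ((1/13)*2*(-10))*2 = -20/13*2 = -40/13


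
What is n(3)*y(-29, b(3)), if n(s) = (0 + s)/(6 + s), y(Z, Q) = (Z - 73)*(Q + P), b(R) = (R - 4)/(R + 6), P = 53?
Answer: -16184/9 ≈ -1798.2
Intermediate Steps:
b(R) = (-4 + R)/(6 + R)
y(Z, Q) = (-73 + Z)*(53 + Q) (y(Z, Q) = (Z - 73)*(Q + 53) = (-73 + Z)*(53 + Q))
n(s) = s/(6 + s)
n(3)*y(-29, b(3)) = (3/(6 + 3))*(-3869 - 73*(-4 + 3)/(6 + 3) + 53*(-29) + ((-4 + 3)/(6 + 3))*(-29)) = (3/9)*(-3869 - 73*(-1)/9 - 1537 + (-1/9)*(-29)) = (3*(⅑))*(-3869 - 73*(-1)/9 - 1537 + ((⅑)*(-1))*(-29)) = (-3869 - 73*(-⅑) - 1537 - ⅑*(-29))/3 = (-3869 + 73/9 - 1537 + 29/9)/3 = (⅓)*(-16184/3) = -16184/9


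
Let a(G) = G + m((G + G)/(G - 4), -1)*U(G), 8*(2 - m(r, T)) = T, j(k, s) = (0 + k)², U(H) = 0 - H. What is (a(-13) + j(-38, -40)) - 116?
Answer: 10741/8 ≈ 1342.6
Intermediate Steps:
U(H) = -H
j(k, s) = k²
m(r, T) = 2 - T/8
a(G) = -9*G/8 (a(G) = G + (2 - ⅛*(-1))*(-G) = G + (2 + ⅛)*(-G) = G + 17*(-G)/8 = G - 17*G/8 = -9*G/8)
(a(-13) + j(-38, -40)) - 116 = (-9/8*(-13) + (-38)²) - 116 = (117/8 + 1444) - 116 = 11669/8 - 116 = 10741/8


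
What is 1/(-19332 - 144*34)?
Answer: -1/24228 ≈ -4.1275e-5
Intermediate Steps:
1/(-19332 - 144*34) = 1/(-19332 - 4896) = 1/(-24228) = -1/24228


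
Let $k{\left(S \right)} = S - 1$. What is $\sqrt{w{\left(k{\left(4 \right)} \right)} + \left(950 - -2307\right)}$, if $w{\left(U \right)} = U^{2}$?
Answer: $\sqrt{3266} \approx 57.149$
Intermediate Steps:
$k{\left(S \right)} = -1 + S$
$\sqrt{w{\left(k{\left(4 \right)} \right)} + \left(950 - -2307\right)} = \sqrt{\left(-1 + 4\right)^{2} + \left(950 - -2307\right)} = \sqrt{3^{2} + \left(950 + 2307\right)} = \sqrt{9 + 3257} = \sqrt{3266}$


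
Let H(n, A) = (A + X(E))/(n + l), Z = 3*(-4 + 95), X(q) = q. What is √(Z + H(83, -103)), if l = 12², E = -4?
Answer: 2*√3510782/227 ≈ 16.508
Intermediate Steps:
l = 144
Z = 273 (Z = 3*91 = 273)
H(n, A) = (-4 + A)/(144 + n) (H(n, A) = (A - 4)/(n + 144) = (-4 + A)/(144 + n))
√(Z + H(83, -103)) = √(273 + (-4 - 103)/(144 + 83)) = √(273 - 107/227) = √(61864/227) = 2*√3510782/227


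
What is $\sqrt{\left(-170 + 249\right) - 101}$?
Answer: $i \sqrt{22} \approx 4.6904 i$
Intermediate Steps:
$\sqrt{\left(-170 + 249\right) - 101} = \sqrt{79 - 101} = \sqrt{-22} = i \sqrt{22}$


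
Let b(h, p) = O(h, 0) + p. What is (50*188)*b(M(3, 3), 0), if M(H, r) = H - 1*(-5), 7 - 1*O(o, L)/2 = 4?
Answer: 56400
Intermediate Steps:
O(o, L) = 6 (O(o, L) = 14 - 2*4 = 14 - 8 = 6)
M(H, r) = 5 + H (M(H, r) = H + 5 = 5 + H)
b(h, p) = 6 + p
(50*188)*b(M(3, 3), 0) = (50*188)*(6 + 0) = 9400*6 = 56400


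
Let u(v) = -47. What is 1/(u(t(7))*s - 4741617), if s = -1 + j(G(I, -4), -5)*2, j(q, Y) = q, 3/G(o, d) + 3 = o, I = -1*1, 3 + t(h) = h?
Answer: -2/9482999 ≈ -2.1090e-7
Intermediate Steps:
t(h) = -3 + h
I = -1
G(o, d) = 3/(-3 + o)
s = -5/2 (s = -1 + (3/(-3 - 1))*2 = -1 + (3/(-4))*2 = -1 + (3*(-¼))*2 = -1 - ¾*2 = -1 - 3/2 = -5/2 ≈ -2.5000)
1/(u(t(7))*s - 4741617) = 1/(-47*(-5/2) - 4741617) = 1/(235/2 - 4741617) = 1/(-9482999/2) = -2/9482999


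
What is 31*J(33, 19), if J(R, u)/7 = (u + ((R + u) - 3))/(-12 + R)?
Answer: 2108/3 ≈ 702.67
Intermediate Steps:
J(R, u) = 7*(-3 + R + 2*u)/(-12 + R) (J(R, u) = 7*((u + ((R + u) - 3))/(-12 + R)) = 7*((u + (-3 + R + u))/(-12 + R)) = 7*((-3 + R + 2*u)/(-12 + R)) = 7*(-3 + R + 2*u)/(-12 + R))
31*J(33, 19) = 31*(7*(-3 + 33 + 2*19)/(-12 + 33)) = 31*(7*(-3 + 33 + 38)/21) = 31*(7*(1/21)*68) = 31*(68/3) = 2108/3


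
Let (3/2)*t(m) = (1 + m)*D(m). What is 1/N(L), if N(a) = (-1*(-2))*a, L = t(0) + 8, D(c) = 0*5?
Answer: 1/16 ≈ 0.062500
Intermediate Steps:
D(c) = 0
t(m) = 0 (t(m) = 2*((1 + m)*0)/3 = (⅔)*0 = 0)
L = 8 (L = 0 + 8 = 8)
N(a) = 2*a
1/N(L) = 1/(2*8) = 1/16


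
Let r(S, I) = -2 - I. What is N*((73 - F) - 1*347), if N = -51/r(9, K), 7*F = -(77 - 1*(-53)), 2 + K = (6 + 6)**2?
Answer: -2533/28 ≈ -90.464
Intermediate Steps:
K = 142 (K = -2 + (6 + 6)**2 = -2 + 12**2 = -2 + 144 = 142)
F = -130/7 (F = (-(77 - 1*(-53)))/7 = (-(77 + 53))/7 = (-1*130)/7 = (1/7)*(-130) = -130/7 ≈ -18.571)
N = 17/48 (N = -51/(-2 - 1*142) = -51/(-2 - 142) = -51/(-144) = -51*(-1/144) = 17/48 ≈ 0.35417)
N*((73 - F) - 1*347) = 17*((73 - 1*(-130/7)) - 1*347)/48 = 17*((73 + 130/7) - 347)/48 = 17*(641/7 - 347)/48 = (17/48)*(-1788/7) = -2533/28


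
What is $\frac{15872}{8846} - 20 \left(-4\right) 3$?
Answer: $\frac{1069456}{4423} \approx 241.79$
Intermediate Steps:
$\frac{15872}{8846} - 20 \left(-4\right) 3 = 15872 \cdot \frac{1}{8846} - \left(-80\right) 3 = \frac{7936}{4423} - -240 = \frac{7936}{4423} + 240 = \frac{1069456}{4423}$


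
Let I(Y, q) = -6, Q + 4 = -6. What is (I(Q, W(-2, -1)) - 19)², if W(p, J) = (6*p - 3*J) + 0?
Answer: 625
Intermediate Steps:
Q = -10 (Q = -4 - 6 = -10)
W(p, J) = -3*J + 6*p (W(p, J) = (-3*J + 6*p) + 0 = -3*J + 6*p)
(I(Q, W(-2, -1)) - 19)² = (-6 - 19)² = (-25)² = 625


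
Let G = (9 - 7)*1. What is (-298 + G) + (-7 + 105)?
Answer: -198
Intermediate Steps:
G = 2 (G = 2*1 = 2)
(-298 + G) + (-7 + 105) = (-298 + 2) + (-7 + 105) = -296 + 98 = -198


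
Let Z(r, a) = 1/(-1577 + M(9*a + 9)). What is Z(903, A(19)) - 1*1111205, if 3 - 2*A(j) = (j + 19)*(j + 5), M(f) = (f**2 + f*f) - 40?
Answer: -74041072608673/66631335 ≈ -1.1112e+6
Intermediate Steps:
M(f) = -40 + 2*f**2 (M(f) = (f**2 + f**2) - 40 = 2*f**2 - 40 = -40 + 2*f**2)
A(j) = 3/2 - (5 + j)*(19 + j)/2 (A(j) = 3/2 - (j + 19)*(j + 5)/2 = 3/2 - (19 + j)*(5 + j)/2 = 3/2 - (5 + j)*(19 + j)/2)
Z(r, a) = 1/(-1617 + 2*(9 + 9*a)**2) (Z(r, a) = 1/(-1577 + (-40 + 2*(9*a + 9)**2)) = 1/(-1577 + (-40 + 2*(9 + 9*a)**2)) = 1/(-1617 + 2*(9 + 9*a)**2))
Z(903, A(19)) - 1*1111205 = 1/(3*(-539 + 54*(1 + (-46 - 12*19 - 1/2*19**2))**2)) - 1*1111205 = 1/(3*(-539 + 54*(1 + (-46 - 228 - 1/2*361))**2)) - 1111205 = 1/(3*(-539 + 54*(1 + (-46 - 228 - 361/2))**2)) - 1111205 = 1/(3*(-539 + 54*(1 - 909/2)**2)) - 1111205 = 1/(3*(-539 + 54*(-907/2)**2)) - 1111205 = 1/(3*(-539 + 54*(822649/4))) - 1111205 = 1/(3*(-539 + 22211523/2)) - 1111205 = 1/(3*(22210445/2)) - 1111205 = (1/3)*(2/22210445) - 1111205 = 2/66631335 - 1111205 = -74041072608673/66631335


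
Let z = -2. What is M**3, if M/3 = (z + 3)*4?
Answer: 1728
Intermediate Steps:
M = 12 (M = 3*((-2 + 3)*4) = 3*(1*4) = 3*4 = 12)
M**3 = 12**3 = 1728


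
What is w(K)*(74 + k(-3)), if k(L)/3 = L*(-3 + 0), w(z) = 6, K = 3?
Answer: 606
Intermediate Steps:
k(L) = -9*L (k(L) = 3*(L*(-3 + 0)) = 3*(L*(-3)) = 3*(-3*L) = -9*L)
w(K)*(74 + k(-3)) = 6*(74 - 9*(-3)) = 6*(74 + 27) = 6*101 = 606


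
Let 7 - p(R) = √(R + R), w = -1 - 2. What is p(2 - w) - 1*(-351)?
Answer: 358 - √10 ≈ 354.84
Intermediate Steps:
w = -3
p(R) = 7 - √2*√R (p(R) = 7 - √(R + R) = 7 - √(2*R) = 7 - √2*√R)
p(2 - w) - 1*(-351) = (7 - √2*√(2 - 1*(-3))) - 1*(-351) = (7 - √2*√(2 + 3)) + 351 = (7 - √2*√5) + 351 = (7 - √10) + 351 = 358 - √10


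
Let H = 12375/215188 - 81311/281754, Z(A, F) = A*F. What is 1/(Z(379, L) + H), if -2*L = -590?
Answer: 30315039876/3389366028113321 ≈ 8.9442e-6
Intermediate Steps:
L = 295 (L = -½*(-590) = 295)
H = -7005222859/30315039876 (H = 12375*(1/215188) - 81311*1/281754 = 12375/215188 - 81311/281754 = -7005222859/30315039876 ≈ -0.23108)
1/(Z(379, L) + H) = 1/(379*295 - 7005222859/30315039876) = 1/(111805 - 7005222859/30315039876) = 1/(3389366028113321/30315039876) = 30315039876/3389366028113321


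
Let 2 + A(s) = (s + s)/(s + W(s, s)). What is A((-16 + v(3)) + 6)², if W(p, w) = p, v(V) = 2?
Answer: 1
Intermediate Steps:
A(s) = -1 (A(s) = -2 + (s + s)/(s + s) = -2 + (2*s)/((2*s)) = -2 + (2*s)*(1/(2*s)) = -2 + 1 = -1)
A((-16 + v(3)) + 6)² = (-1)² = 1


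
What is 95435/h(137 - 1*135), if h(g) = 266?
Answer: 95435/266 ≈ 358.78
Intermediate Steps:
95435/h(137 - 1*135) = 95435/266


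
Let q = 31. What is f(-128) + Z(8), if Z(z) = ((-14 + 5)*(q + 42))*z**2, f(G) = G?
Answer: -42176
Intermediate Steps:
Z(z) = -657*z**2 (Z(z) = ((-14 + 5)*(31 + 42))*z**2 = (-9*73)*z**2 = -657*z**2)
f(-128) + Z(8) = -128 - 657*8**2 = -128 - 657*64 = -128 - 42048 = -42176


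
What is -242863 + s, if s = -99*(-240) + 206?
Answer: -218897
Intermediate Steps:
s = 23966 (s = 23760 + 206 = 23966)
-242863 + s = -242863 + 23966 = -218897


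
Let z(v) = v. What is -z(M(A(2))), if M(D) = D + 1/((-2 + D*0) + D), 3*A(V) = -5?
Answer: 64/33 ≈ 1.9394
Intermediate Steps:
A(V) = -5/3 (A(V) = (⅓)*(-5) = -5/3)
M(D) = D + 1/(-2 + D) (M(D) = D + 1/((-2 + 0) + D) = D + 1/(-2 + D))
-z(M(A(2))) = -(1 + (-5/3)² - 2*(-5/3))/(-2 - 5/3) = -(1 + 25/9 + 10/3)/(-11/3) = -(-3)*64/(11*9) = -1*(-64/33) = 64/33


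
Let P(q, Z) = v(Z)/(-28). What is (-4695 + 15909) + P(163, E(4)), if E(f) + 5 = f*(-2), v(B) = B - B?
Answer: 11214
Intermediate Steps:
v(B) = 0
E(f) = -5 - 2*f (E(f) = -5 + f*(-2) = -5 - 2*f)
P(q, Z) = 0 (P(q, Z) = 0/(-28) = 0*(-1/28) = 0)
(-4695 + 15909) + P(163, E(4)) = (-4695 + 15909) + 0 = 11214 + 0 = 11214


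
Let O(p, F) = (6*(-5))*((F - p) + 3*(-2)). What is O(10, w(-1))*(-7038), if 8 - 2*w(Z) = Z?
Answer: -2428110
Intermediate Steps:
w(Z) = 4 - Z/2
O(p, F) = 180 - 30*F + 30*p (O(p, F) = -30*((F - p) - 6) = -30*(-6 + F - p) = 180 - 30*F + 30*p)
O(10, w(-1))*(-7038) = (180 - 30*(4 - ½*(-1)) + 30*10)*(-7038) = (180 - 30*(4 + ½) + 300)*(-7038) = (180 - 30*9/2 + 300)*(-7038) = (180 - 135 + 300)*(-7038) = 345*(-7038) = -2428110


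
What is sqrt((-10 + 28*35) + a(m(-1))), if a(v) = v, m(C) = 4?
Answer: sqrt(974) ≈ 31.209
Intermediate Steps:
sqrt((-10 + 28*35) + a(m(-1))) = sqrt((-10 + 28*35) + 4) = sqrt((-10 + 980) + 4) = sqrt(970 + 4) = sqrt(974)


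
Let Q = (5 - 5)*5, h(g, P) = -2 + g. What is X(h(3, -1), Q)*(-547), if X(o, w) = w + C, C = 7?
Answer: -3829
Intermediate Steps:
Q = 0 (Q = 0*5 = 0)
X(o, w) = 7 + w (X(o, w) = w + 7 = 7 + w)
X(h(3, -1), Q)*(-547) = (7 + 0)*(-547) = 7*(-547) = -3829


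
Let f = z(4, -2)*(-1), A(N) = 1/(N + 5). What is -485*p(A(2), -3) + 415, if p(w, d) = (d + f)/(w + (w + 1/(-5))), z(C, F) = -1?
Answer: 35195/3 ≈ 11732.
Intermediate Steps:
A(N) = 1/(5 + N)
f = 1 (f = -1*(-1) = 1)
p(w, d) = (1 + d)/(-⅕ + 2*w) (p(w, d) = (d + 1)/(w + (w + 1/(-5))) = (1 + d)/(w + (w - ⅕)) = (1 + d)/(w + (-⅕ + w)) = (1 + d)/(-⅕ + 2*w))
-485*p(A(2), -3) + 415 = -2425*(1 - 3)/(-1 + 10/(5 + 2)) + 415 = -2425*(-2)/(-1 + 10/7) + 415 = -2425*(-2)/3/7 + 415 = -2425*7*(-2)/3 + 415 = -485*(-70/3) + 415 = 33950/3 + 415 = 35195/3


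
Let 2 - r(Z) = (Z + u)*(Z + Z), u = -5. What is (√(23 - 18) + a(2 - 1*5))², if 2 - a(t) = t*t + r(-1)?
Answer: (3 + √5)² ≈ 27.416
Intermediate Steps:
r(Z) = 2 - 2*Z*(-5 + Z) (r(Z) = 2 - (Z - 5)*(Z + Z) = 2 - (-5 + Z)*2*Z = 2 - 2*Z*(-5 + Z))
a(t) = 12 - t² (a(t) = 2 - (t*t + (2 - 2*(-1)² + 10*(-1))) = 2 - (t² + (2 - 2*1 - 10)) = 2 - (t² + (2 - 2 - 10)) = 2 - (t² - 10) = 2 - (-10 + t²) = 2 + (10 - t²) = 12 - t²)
(√(23 - 18) + a(2 - 1*5))² = (√(23 - 18) + (12 - (2 - 1*5)²))² = (√5 + (12 - (2 - 5)²))² = (√5 + (12 - 1*(-3)²))² = (√5 + (12 - 1*9))² = (√5 + (12 - 9))² = (√5 + 3)² = (3 + √5)²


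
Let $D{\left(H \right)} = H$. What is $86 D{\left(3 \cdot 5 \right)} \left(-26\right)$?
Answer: $-33540$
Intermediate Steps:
$86 D{\left(3 \cdot 5 \right)} \left(-26\right) = 86 \cdot 3 \cdot 5 \left(-26\right) = 86 \cdot 15 \left(-26\right) = 1290 \left(-26\right) = -33540$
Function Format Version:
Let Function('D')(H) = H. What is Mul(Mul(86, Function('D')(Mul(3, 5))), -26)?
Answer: -33540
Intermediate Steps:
Mul(Mul(86, Function('D')(Mul(3, 5))), -26) = Mul(Mul(86, Mul(3, 5)), -26) = Mul(Mul(86, 15), -26) = Mul(1290, -26) = -33540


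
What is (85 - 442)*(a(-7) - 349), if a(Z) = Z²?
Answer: 107100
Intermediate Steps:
(85 - 442)*(a(-7) - 349) = (85 - 442)*((-7)² - 349) = -357*(49 - 349) = -357*(-300) = 107100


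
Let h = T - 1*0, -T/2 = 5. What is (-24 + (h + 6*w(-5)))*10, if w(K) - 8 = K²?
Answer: 1640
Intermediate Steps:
T = -10 (T = -2*5 = -10)
w(K) = 8 + K²
h = -10 (h = -10 - 1*0 = -10 + 0 = -10)
(-24 + (h + 6*w(-5)))*10 = (-24 + (-10 + 6*(8 + (-5)²)))*10 = (-24 + (-10 + 6*(8 + 25)))*10 = (-24 + (-10 + 6*33))*10 = (-24 + (-10 + 198))*10 = (-24 + 188)*10 = 164*10 = 1640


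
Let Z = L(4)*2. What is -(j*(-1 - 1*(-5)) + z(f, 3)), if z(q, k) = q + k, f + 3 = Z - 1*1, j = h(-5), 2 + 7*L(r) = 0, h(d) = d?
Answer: 151/7 ≈ 21.571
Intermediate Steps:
L(r) = -2/7 (L(r) = -2/7 + (⅐)*0 = -2/7 + 0 = -2/7)
j = -5
Z = -4/7 (Z = -2/7*2 = -4/7 ≈ -0.57143)
f = -32/7 (f = -3 + (-4/7 - 1*1) = -3 + (-4/7 - 1) = -3 - 11/7 = -32/7 ≈ -4.5714)
z(q, k) = k + q
-(j*(-1 - 1*(-5)) + z(f, 3)) = -(-5*(-1 - 1*(-5)) + (3 - 32/7)) = -(-5*(-1 + 5) - 11/7) = -(-5*4 - 11/7) = -(-20 - 11/7) = -1*(-151/7) = 151/7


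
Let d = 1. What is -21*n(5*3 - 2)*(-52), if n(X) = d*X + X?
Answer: 28392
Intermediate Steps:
n(X) = 2*X (n(X) = 1*X + X = X + X = 2*X)
-21*n(5*3 - 2)*(-52) = -42*(5*3 - 2)*(-52) = -42*(15 - 2)*(-52) = -42*13*(-52) = -21*26*(-52) = -546*(-52) = 28392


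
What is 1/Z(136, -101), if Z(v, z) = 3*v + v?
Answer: 1/544 ≈ 0.0018382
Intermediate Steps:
Z(v, z) = 4*v
1/Z(136, -101) = 1/(4*136) = 1/544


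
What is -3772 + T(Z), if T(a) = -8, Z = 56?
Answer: -3780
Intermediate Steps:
-3772 + T(Z) = -3772 - 8 = -3780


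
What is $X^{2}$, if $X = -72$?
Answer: $5184$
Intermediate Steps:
$X^{2} = \left(-72\right)^{2} = 5184$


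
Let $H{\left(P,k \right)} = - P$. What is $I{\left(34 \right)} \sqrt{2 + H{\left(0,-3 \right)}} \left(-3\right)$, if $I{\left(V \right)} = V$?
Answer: $- 102 \sqrt{2} \approx -144.25$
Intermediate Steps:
$I{\left(34 \right)} \sqrt{2 + H{\left(0,-3 \right)}} \left(-3\right) = 34 \sqrt{2 - 0} \left(-3\right) = 34 \sqrt{2 + 0} \left(-3\right) = 34 \sqrt{2} \left(-3\right) = 34 \left(- 3 \sqrt{2}\right) = - 102 \sqrt{2}$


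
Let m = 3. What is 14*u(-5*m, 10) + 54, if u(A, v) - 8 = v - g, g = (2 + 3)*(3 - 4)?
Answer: 376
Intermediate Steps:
g = -5 (g = 5*(-1) = -5)
u(A, v) = 13 + v (u(A, v) = 8 + (v - 1*(-5)) = 8 + (v + 5) = 8 + (5 + v) = 13 + v)
14*u(-5*m, 10) + 54 = 14*(13 + 10) + 54 = 14*23 + 54 = 322 + 54 = 376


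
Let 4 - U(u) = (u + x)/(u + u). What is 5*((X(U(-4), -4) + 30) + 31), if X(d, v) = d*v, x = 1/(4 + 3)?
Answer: 3285/14 ≈ 234.64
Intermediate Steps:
x = ⅐ (x = 1/7 = ⅐ ≈ 0.14286)
U(u) = 4 - (⅐ + u)/(2*u) (U(u) = 4 - (u + ⅐)/(u + u) = 4 - (⅐ + u)/(2*u))
5*((X(U(-4), -4) + 30) + 31) = 5*((((1/14)*(-1 + 49*(-4))/(-4))*(-4) + 30) + 31) = 5*((((1/14)*(-¼)*(-1 - 196))*(-4) + 30) + 31) = 5*((((1/14)*(-¼)*(-197))*(-4) + 30) + 31) = 5*(((197/56)*(-4) + 30) + 31) = 5*((-197/14 + 30) + 31) = 5*(223/14 + 31) = 5*(657/14) = 3285/14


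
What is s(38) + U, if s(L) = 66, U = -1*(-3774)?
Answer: 3840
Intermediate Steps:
U = 3774
s(38) + U = 66 + 3774 = 3840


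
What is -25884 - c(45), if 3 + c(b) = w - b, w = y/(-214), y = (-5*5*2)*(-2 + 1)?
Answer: -2764427/107 ≈ -25836.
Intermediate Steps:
y = 50 (y = -25*2*(-1) = -50*(-1) = 50)
w = -25/107 (w = 50/(-214) = 50*(-1/214) = -25/107 ≈ -0.23364)
c(b) = -346/107 - b (c(b) = -3 + (-25/107 - b) = -346/107 - b)
-25884 - c(45) = -25884 - (-346/107 - 1*45) = -25884 - (-346/107 - 45) = -25884 - 1*(-5161/107) = -25884 + 5161/107 = -2764427/107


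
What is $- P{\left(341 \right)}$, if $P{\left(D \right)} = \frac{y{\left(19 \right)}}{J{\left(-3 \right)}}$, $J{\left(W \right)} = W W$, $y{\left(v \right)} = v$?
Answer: $- \frac{19}{9} \approx -2.1111$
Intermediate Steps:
$J{\left(W \right)} = W^{2}$
$P{\left(D \right)} = \frac{19}{9}$ ($P{\left(D \right)} = \frac{19}{\left(-3\right)^{2}} = \frac{19}{9}$)
$- P{\left(341 \right)} = \left(-1\right) \frac{19}{9} = - \frac{19}{9}$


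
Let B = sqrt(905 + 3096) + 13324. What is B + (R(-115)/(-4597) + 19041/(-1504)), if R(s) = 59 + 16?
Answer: 92032999435/6913888 + sqrt(4001) ≈ 13375.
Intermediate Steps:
R(s) = 75
B = 13324 + sqrt(4001) (B = sqrt(4001) + 13324 = 13324 + sqrt(4001) ≈ 13387.)
B + (R(-115)/(-4597) + 19041/(-1504)) = (13324 + sqrt(4001)) + (75/(-4597) + 19041/(-1504)) = (13324 + sqrt(4001)) + (75*(-1/4597) + 19041*(-1/1504)) = (13324 + sqrt(4001)) + (-75/4597 - 19041/1504) = (13324 + sqrt(4001)) - 87644277/6913888 = 92032999435/6913888 + sqrt(4001)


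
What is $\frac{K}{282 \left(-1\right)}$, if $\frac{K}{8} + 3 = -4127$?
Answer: $\frac{16520}{141} \approx 117.16$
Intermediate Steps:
$K = -33040$ ($K = -24 + 8 \left(-4127\right) = -24 - 33016 = -33040$)
$\frac{K}{282 \left(-1\right)} = - \frac{33040}{282 \left(-1\right)} = - \frac{33040}{-282} = \left(-33040\right) \left(- \frac{1}{282}\right) = \frac{16520}{141}$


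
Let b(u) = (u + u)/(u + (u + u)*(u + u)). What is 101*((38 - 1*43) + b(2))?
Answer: -4343/9 ≈ -482.56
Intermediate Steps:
b(u) = 2*u/(u + 4*u²) (b(u) = (2*u)/(u + (2*u)*(2*u)) = (2*u)/(u + 4*u²) = 2*u/(u + 4*u²))
101*((38 - 1*43) + b(2)) = 101*((38 - 1*43) + 2/(1 + 4*2)) = 101*((38 - 43) + 2/(1 + 8)) = 101*(-5 + 2/9) = 101*(-43/9) = -4343/9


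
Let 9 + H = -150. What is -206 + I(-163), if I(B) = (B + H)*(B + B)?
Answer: 104766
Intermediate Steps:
H = -159 (H = -9 - 150 = -159)
I(B) = 2*B*(-159 + B) (I(B) = (B - 159)*(B + B) = (-159 + B)*(2*B) = 2*B*(-159 + B))
-206 + I(-163) = -206 + 2*(-163)*(-159 - 163) = -206 + 2*(-163)*(-322) = -206 + 104972 = 104766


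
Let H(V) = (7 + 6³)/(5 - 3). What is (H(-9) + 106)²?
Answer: 189225/4 ≈ 47306.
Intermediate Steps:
H(V) = 223/2 (H(V) = (7 + 216)/2 = 223*(½) = 223/2)
(H(-9) + 106)² = (223/2 + 106)² = (435/2)² = 189225/4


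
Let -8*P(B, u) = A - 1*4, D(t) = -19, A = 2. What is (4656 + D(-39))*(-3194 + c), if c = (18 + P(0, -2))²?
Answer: -212258675/16 ≈ -1.3266e+7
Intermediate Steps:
P(B, u) = ¼ (P(B, u) = -(2 - 1*4)/8 = -(2 - 4)/8 = -⅛*(-2) = ¼)
c = 5329/16 (c = (18 + ¼)² = (73/4)² = 5329/16 ≈ 333.06)
(4656 + D(-39))*(-3194 + c) = (4656 - 19)*(-3194 + 5329/16) = 4637*(-45775/16) = -212258675/16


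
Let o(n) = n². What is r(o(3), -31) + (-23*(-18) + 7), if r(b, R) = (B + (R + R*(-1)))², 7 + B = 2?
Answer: 446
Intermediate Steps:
B = -5 (B = -7 + 2 = -5)
r(b, R) = 25 (r(b, R) = (-5 + (R + R*(-1)))² = (-5 + (R - R))² = (-5 + 0)² = (-5)² = 25)
r(o(3), -31) + (-23*(-18) + 7) = 25 + (-23*(-18) + 7) = 25 + (414 + 7) = 25 + 421 = 446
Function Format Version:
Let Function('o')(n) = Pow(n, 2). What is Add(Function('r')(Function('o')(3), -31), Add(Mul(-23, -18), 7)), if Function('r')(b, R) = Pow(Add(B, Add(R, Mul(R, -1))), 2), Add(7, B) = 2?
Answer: 446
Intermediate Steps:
B = -5 (B = Add(-7, 2) = -5)
Function('r')(b, R) = 25 (Function('r')(b, R) = Pow(Add(-5, Add(R, Mul(R, -1))), 2) = Pow(Add(-5, Add(R, Mul(-1, R))), 2) = Pow(Add(-5, 0), 2) = Pow(-5, 2) = 25)
Add(Function('r')(Function('o')(3), -31), Add(Mul(-23, -18), 7)) = Add(25, Add(Mul(-23, -18), 7)) = Add(25, Add(414, 7)) = Add(25, 421) = 446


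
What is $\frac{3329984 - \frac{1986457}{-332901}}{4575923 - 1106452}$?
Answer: $\frac{1108556990041}{1154990365371} \approx 0.9598$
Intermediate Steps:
$\frac{3329984 - \frac{1986457}{-332901}}{4575923 - 1106452} = \frac{3329984 - - \frac{1986457}{332901}}{3469471} = \left(3329984 + \frac{1986457}{332901}\right) \frac{1}{3469471} = \frac{1108556990041}{332901} \cdot \frac{1}{3469471} = \frac{1108556990041}{1154990365371}$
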